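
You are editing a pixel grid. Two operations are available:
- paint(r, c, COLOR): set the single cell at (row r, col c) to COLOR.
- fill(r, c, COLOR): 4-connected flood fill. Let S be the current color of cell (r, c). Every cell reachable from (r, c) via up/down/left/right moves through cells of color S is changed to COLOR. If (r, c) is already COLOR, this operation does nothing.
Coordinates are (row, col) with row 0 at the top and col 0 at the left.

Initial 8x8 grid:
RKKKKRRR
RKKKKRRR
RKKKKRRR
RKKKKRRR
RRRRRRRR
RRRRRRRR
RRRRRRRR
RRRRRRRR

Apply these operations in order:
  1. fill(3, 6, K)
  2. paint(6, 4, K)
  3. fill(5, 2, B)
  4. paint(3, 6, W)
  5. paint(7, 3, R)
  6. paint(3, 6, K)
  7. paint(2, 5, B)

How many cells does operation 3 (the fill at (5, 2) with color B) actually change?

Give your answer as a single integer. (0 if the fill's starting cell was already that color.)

After op 1 fill(3,6,K) [48 cells changed]:
KKKKKKKK
KKKKKKKK
KKKKKKKK
KKKKKKKK
KKKKKKKK
KKKKKKKK
KKKKKKKK
KKKKKKKK
After op 2 paint(6,4,K):
KKKKKKKK
KKKKKKKK
KKKKKKKK
KKKKKKKK
KKKKKKKK
KKKKKKKK
KKKKKKKK
KKKKKKKK
After op 3 fill(5,2,B) [64 cells changed]:
BBBBBBBB
BBBBBBBB
BBBBBBBB
BBBBBBBB
BBBBBBBB
BBBBBBBB
BBBBBBBB
BBBBBBBB

Answer: 64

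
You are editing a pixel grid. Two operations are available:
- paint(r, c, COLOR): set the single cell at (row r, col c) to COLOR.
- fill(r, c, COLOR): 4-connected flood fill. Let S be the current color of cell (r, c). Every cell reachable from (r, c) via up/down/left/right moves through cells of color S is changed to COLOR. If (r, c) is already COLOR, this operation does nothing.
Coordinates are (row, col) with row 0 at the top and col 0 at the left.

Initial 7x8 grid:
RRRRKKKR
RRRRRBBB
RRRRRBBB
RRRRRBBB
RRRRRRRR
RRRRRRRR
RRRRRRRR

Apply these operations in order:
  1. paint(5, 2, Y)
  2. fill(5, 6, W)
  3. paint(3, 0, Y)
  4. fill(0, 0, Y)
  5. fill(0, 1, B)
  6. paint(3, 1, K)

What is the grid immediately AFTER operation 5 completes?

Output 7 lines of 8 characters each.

Answer: BBBBKKKR
BBBBBBBB
BBBBBBBB
BBBBBBBB
BBBBBBBB
BBBBBBBB
BBBBBBBB

Derivation:
After op 1 paint(5,2,Y):
RRRRKKKR
RRRRRBBB
RRRRRBBB
RRRRRBBB
RRRRRRRR
RRYRRRRR
RRRRRRRR
After op 2 fill(5,6,W) [42 cells changed]:
WWWWKKKR
WWWWWBBB
WWWWWBBB
WWWWWBBB
WWWWWWWW
WWYWWWWW
WWWWWWWW
After op 3 paint(3,0,Y):
WWWWKKKR
WWWWWBBB
WWWWWBBB
YWWWWBBB
WWWWWWWW
WWYWWWWW
WWWWWWWW
After op 4 fill(0,0,Y) [41 cells changed]:
YYYYKKKR
YYYYYBBB
YYYYYBBB
YYYYYBBB
YYYYYYYY
YYYYYYYY
YYYYYYYY
After op 5 fill(0,1,B) [43 cells changed]:
BBBBKKKR
BBBBBBBB
BBBBBBBB
BBBBBBBB
BBBBBBBB
BBBBBBBB
BBBBBBBB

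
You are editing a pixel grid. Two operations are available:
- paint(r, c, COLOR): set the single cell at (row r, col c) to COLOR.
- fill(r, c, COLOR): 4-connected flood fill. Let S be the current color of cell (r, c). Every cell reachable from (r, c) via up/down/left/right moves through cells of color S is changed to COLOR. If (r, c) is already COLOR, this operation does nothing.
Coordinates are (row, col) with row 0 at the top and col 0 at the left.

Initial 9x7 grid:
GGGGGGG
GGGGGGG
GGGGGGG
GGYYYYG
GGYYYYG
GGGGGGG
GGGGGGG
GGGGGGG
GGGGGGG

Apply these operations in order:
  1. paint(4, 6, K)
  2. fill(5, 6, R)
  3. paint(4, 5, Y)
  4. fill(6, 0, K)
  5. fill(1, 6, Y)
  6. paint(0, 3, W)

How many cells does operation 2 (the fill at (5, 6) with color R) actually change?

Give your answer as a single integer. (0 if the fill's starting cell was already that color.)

Answer: 54

Derivation:
After op 1 paint(4,6,K):
GGGGGGG
GGGGGGG
GGGGGGG
GGYYYYG
GGYYYYK
GGGGGGG
GGGGGGG
GGGGGGG
GGGGGGG
After op 2 fill(5,6,R) [54 cells changed]:
RRRRRRR
RRRRRRR
RRRRRRR
RRYYYYR
RRYYYYK
RRRRRRR
RRRRRRR
RRRRRRR
RRRRRRR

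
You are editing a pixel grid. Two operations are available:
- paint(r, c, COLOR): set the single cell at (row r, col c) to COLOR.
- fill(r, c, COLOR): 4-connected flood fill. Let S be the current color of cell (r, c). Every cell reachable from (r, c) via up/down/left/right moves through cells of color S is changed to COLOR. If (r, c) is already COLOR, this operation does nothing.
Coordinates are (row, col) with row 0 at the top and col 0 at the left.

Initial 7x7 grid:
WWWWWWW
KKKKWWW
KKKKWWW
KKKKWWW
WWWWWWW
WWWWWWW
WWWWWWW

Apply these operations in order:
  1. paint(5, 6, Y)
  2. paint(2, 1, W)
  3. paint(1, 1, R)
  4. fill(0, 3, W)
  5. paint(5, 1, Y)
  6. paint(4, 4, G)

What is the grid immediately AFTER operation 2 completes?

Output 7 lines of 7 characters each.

After op 1 paint(5,6,Y):
WWWWWWW
KKKKWWW
KKKKWWW
KKKKWWW
WWWWWWW
WWWWWWY
WWWWWWW
After op 2 paint(2,1,W):
WWWWWWW
KKKKWWW
KWKKWWW
KKKKWWW
WWWWWWW
WWWWWWY
WWWWWWW

Answer: WWWWWWW
KKKKWWW
KWKKWWW
KKKKWWW
WWWWWWW
WWWWWWY
WWWWWWW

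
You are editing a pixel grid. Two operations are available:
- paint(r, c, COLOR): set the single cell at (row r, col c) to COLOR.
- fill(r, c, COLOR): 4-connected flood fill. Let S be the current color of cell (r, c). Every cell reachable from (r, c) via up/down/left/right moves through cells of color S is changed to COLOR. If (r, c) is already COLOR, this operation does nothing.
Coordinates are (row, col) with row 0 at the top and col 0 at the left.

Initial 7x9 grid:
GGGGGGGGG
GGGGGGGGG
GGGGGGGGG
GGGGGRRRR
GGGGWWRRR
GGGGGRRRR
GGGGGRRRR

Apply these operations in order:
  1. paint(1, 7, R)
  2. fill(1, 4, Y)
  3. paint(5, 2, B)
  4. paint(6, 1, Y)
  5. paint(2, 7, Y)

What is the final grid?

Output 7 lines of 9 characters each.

Answer: YYYYYYYYY
YYYYYYYRY
YYYYYYYYY
YYYYYRRRR
YYYYWWRRR
YYBYYRRRR
YYYYYRRRR

Derivation:
After op 1 paint(1,7,R):
GGGGGGGGG
GGGGGGGRG
GGGGGGGGG
GGGGGRRRR
GGGGWWRRR
GGGGGRRRR
GGGGGRRRR
After op 2 fill(1,4,Y) [45 cells changed]:
YYYYYYYYY
YYYYYYYRY
YYYYYYYYY
YYYYYRRRR
YYYYWWRRR
YYYYYRRRR
YYYYYRRRR
After op 3 paint(5,2,B):
YYYYYYYYY
YYYYYYYRY
YYYYYYYYY
YYYYYRRRR
YYYYWWRRR
YYBYYRRRR
YYYYYRRRR
After op 4 paint(6,1,Y):
YYYYYYYYY
YYYYYYYRY
YYYYYYYYY
YYYYYRRRR
YYYYWWRRR
YYBYYRRRR
YYYYYRRRR
After op 5 paint(2,7,Y):
YYYYYYYYY
YYYYYYYRY
YYYYYYYYY
YYYYYRRRR
YYYYWWRRR
YYBYYRRRR
YYYYYRRRR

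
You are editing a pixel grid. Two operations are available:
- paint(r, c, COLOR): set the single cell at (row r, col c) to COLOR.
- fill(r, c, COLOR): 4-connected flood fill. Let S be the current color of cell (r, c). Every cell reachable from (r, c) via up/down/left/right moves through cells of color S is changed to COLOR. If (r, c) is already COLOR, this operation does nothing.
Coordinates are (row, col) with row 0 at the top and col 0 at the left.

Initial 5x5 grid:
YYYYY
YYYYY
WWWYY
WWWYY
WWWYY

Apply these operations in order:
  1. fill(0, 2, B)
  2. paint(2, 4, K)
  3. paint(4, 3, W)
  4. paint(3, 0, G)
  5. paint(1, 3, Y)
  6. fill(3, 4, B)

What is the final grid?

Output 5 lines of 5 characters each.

Answer: BBBBB
BBBYB
WWWBK
GWWBB
WWWWB

Derivation:
After op 1 fill(0,2,B) [16 cells changed]:
BBBBB
BBBBB
WWWBB
WWWBB
WWWBB
After op 2 paint(2,4,K):
BBBBB
BBBBB
WWWBK
WWWBB
WWWBB
After op 3 paint(4,3,W):
BBBBB
BBBBB
WWWBK
WWWBB
WWWWB
After op 4 paint(3,0,G):
BBBBB
BBBBB
WWWBK
GWWBB
WWWWB
After op 5 paint(1,3,Y):
BBBBB
BBBYB
WWWBK
GWWBB
WWWWB
After op 6 fill(3,4,B) [0 cells changed]:
BBBBB
BBBYB
WWWBK
GWWBB
WWWWB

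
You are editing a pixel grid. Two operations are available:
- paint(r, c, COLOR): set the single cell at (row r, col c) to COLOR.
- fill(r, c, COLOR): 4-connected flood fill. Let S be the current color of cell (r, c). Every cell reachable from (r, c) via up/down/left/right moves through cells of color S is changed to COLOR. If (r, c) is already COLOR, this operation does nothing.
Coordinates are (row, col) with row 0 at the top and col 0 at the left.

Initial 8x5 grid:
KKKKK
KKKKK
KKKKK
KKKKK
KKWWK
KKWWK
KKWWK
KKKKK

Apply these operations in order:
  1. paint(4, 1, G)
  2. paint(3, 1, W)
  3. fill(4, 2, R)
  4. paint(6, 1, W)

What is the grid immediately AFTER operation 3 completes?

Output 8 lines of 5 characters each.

Answer: KKKKK
KKKKK
KKKKK
KWKKK
KGRRK
KKRRK
KKRRK
KKKKK

Derivation:
After op 1 paint(4,1,G):
KKKKK
KKKKK
KKKKK
KKKKK
KGWWK
KKWWK
KKWWK
KKKKK
After op 2 paint(3,1,W):
KKKKK
KKKKK
KKKKK
KWKKK
KGWWK
KKWWK
KKWWK
KKKKK
After op 3 fill(4,2,R) [6 cells changed]:
KKKKK
KKKKK
KKKKK
KWKKK
KGRRK
KKRRK
KKRRK
KKKKK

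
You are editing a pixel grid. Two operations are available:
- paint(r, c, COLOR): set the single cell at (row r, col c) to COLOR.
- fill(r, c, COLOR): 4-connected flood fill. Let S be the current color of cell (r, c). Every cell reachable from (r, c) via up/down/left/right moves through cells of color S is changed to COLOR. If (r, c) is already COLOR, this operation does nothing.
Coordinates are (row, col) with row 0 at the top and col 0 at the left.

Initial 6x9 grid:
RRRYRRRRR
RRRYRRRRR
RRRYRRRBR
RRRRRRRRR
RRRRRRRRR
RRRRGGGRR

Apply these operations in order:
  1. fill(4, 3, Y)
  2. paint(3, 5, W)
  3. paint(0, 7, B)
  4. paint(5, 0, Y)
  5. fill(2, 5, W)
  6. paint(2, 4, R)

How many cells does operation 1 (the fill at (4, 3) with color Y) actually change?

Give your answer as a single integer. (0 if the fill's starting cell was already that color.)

After op 1 fill(4,3,Y) [47 cells changed]:
YYYYYYYYY
YYYYYYYYY
YYYYYYYBY
YYYYYYYYY
YYYYYYYYY
YYYYGGGYY

Answer: 47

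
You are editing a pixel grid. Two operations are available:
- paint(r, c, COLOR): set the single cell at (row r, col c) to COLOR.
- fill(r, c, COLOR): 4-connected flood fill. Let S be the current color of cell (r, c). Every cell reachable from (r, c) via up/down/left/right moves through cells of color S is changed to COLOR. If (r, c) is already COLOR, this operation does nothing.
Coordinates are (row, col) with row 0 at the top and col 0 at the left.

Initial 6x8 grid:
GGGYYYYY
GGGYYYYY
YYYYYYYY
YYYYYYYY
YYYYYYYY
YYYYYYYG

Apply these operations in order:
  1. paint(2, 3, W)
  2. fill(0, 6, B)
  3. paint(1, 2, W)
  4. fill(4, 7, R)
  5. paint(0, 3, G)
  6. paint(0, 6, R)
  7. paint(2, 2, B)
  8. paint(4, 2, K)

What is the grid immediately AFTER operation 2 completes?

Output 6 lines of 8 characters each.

After op 1 paint(2,3,W):
GGGYYYYY
GGGYYYYY
YYYWYYYY
YYYYYYYY
YYYYYYYY
YYYYYYYG
After op 2 fill(0,6,B) [40 cells changed]:
GGGBBBBB
GGGBBBBB
BBBWBBBB
BBBBBBBB
BBBBBBBB
BBBBBBBG

Answer: GGGBBBBB
GGGBBBBB
BBBWBBBB
BBBBBBBB
BBBBBBBB
BBBBBBBG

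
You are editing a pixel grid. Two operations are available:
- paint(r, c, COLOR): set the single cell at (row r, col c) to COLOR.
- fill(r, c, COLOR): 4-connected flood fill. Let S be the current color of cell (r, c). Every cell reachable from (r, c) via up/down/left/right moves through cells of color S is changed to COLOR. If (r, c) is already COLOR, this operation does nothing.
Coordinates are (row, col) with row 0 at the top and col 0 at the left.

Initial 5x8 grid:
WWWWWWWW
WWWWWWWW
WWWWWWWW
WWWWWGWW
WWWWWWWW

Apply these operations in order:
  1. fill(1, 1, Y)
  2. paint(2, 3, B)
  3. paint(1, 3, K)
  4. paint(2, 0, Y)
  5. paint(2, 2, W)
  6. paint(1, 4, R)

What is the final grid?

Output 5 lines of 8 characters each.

After op 1 fill(1,1,Y) [39 cells changed]:
YYYYYYYY
YYYYYYYY
YYYYYYYY
YYYYYGYY
YYYYYYYY
After op 2 paint(2,3,B):
YYYYYYYY
YYYYYYYY
YYYBYYYY
YYYYYGYY
YYYYYYYY
After op 3 paint(1,3,K):
YYYYYYYY
YYYKYYYY
YYYBYYYY
YYYYYGYY
YYYYYYYY
After op 4 paint(2,0,Y):
YYYYYYYY
YYYKYYYY
YYYBYYYY
YYYYYGYY
YYYYYYYY
After op 5 paint(2,2,W):
YYYYYYYY
YYYKYYYY
YYWBYYYY
YYYYYGYY
YYYYYYYY
After op 6 paint(1,4,R):
YYYYYYYY
YYYKRYYY
YYWBYYYY
YYYYYGYY
YYYYYYYY

Answer: YYYYYYYY
YYYKRYYY
YYWBYYYY
YYYYYGYY
YYYYYYYY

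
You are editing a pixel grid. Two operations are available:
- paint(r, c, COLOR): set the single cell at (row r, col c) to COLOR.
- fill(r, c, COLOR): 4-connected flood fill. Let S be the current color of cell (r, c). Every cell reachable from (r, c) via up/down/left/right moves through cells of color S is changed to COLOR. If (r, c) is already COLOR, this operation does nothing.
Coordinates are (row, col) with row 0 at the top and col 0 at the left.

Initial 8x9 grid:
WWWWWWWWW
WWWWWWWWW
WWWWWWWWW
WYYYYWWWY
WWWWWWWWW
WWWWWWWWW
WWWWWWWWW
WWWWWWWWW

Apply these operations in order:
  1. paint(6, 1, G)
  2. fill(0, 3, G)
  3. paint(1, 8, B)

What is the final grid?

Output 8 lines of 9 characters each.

Answer: GGGGGGGGG
GGGGGGGGB
GGGGGGGGG
GYYYYGGGY
GGGGGGGGG
GGGGGGGGG
GGGGGGGGG
GGGGGGGGG

Derivation:
After op 1 paint(6,1,G):
WWWWWWWWW
WWWWWWWWW
WWWWWWWWW
WYYYYWWWY
WWWWWWWWW
WWWWWWWWW
WGWWWWWWW
WWWWWWWWW
After op 2 fill(0,3,G) [66 cells changed]:
GGGGGGGGG
GGGGGGGGG
GGGGGGGGG
GYYYYGGGY
GGGGGGGGG
GGGGGGGGG
GGGGGGGGG
GGGGGGGGG
After op 3 paint(1,8,B):
GGGGGGGGG
GGGGGGGGB
GGGGGGGGG
GYYYYGGGY
GGGGGGGGG
GGGGGGGGG
GGGGGGGGG
GGGGGGGGG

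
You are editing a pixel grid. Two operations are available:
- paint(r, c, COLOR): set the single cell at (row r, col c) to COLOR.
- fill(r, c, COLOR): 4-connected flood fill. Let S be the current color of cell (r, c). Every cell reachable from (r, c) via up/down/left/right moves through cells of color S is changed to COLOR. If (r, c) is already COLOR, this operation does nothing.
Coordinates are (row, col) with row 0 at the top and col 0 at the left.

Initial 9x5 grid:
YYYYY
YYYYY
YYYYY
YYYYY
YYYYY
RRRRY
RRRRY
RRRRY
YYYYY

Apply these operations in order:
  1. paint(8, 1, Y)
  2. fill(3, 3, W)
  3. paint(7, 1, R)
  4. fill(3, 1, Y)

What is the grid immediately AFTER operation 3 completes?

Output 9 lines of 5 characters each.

After op 1 paint(8,1,Y):
YYYYY
YYYYY
YYYYY
YYYYY
YYYYY
RRRRY
RRRRY
RRRRY
YYYYY
After op 2 fill(3,3,W) [33 cells changed]:
WWWWW
WWWWW
WWWWW
WWWWW
WWWWW
RRRRW
RRRRW
RRRRW
WWWWW
After op 3 paint(7,1,R):
WWWWW
WWWWW
WWWWW
WWWWW
WWWWW
RRRRW
RRRRW
RRRRW
WWWWW

Answer: WWWWW
WWWWW
WWWWW
WWWWW
WWWWW
RRRRW
RRRRW
RRRRW
WWWWW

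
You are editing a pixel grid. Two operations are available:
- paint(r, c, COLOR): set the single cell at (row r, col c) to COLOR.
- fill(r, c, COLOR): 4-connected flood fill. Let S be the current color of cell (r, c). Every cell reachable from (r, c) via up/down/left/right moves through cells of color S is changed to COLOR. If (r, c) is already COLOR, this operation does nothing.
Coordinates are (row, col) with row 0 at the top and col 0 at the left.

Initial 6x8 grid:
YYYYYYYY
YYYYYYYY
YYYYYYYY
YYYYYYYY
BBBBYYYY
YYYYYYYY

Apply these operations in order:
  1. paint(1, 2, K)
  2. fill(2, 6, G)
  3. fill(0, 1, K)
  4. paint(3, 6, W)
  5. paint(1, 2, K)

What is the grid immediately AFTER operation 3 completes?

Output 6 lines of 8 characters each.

After op 1 paint(1,2,K):
YYYYYYYY
YYKYYYYY
YYYYYYYY
YYYYYYYY
BBBBYYYY
YYYYYYYY
After op 2 fill(2,6,G) [43 cells changed]:
GGGGGGGG
GGKGGGGG
GGGGGGGG
GGGGGGGG
BBBBGGGG
GGGGGGGG
After op 3 fill(0,1,K) [43 cells changed]:
KKKKKKKK
KKKKKKKK
KKKKKKKK
KKKKKKKK
BBBBKKKK
KKKKKKKK

Answer: KKKKKKKK
KKKKKKKK
KKKKKKKK
KKKKKKKK
BBBBKKKK
KKKKKKKK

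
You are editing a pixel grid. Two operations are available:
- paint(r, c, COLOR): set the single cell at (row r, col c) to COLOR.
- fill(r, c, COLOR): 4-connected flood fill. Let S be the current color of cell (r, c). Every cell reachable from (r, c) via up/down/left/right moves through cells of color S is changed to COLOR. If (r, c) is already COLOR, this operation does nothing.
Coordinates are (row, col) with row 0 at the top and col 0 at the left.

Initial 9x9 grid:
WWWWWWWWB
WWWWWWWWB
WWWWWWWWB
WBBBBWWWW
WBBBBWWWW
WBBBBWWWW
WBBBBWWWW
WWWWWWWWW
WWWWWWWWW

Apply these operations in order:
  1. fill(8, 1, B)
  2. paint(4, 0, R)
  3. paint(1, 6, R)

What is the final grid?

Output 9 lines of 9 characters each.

Answer: BBBBBBBBB
BBBBBBRBB
BBBBBBBBB
BBBBBBBBB
RBBBBBBBB
BBBBBBBBB
BBBBBBBBB
BBBBBBBBB
BBBBBBBBB

Derivation:
After op 1 fill(8,1,B) [62 cells changed]:
BBBBBBBBB
BBBBBBBBB
BBBBBBBBB
BBBBBBBBB
BBBBBBBBB
BBBBBBBBB
BBBBBBBBB
BBBBBBBBB
BBBBBBBBB
After op 2 paint(4,0,R):
BBBBBBBBB
BBBBBBBBB
BBBBBBBBB
BBBBBBBBB
RBBBBBBBB
BBBBBBBBB
BBBBBBBBB
BBBBBBBBB
BBBBBBBBB
After op 3 paint(1,6,R):
BBBBBBBBB
BBBBBBRBB
BBBBBBBBB
BBBBBBBBB
RBBBBBBBB
BBBBBBBBB
BBBBBBBBB
BBBBBBBBB
BBBBBBBBB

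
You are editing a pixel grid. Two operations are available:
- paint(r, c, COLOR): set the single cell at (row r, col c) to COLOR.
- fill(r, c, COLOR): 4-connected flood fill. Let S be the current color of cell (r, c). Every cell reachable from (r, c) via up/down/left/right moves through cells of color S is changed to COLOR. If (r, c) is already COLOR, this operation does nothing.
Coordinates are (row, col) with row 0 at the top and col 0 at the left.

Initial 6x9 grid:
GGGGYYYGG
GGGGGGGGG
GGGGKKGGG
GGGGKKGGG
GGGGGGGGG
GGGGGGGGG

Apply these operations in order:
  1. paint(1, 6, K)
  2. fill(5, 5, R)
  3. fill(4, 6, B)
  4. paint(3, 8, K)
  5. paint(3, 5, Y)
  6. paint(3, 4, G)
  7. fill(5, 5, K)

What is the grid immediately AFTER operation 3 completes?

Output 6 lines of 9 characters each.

After op 1 paint(1,6,K):
GGGGYYYGG
GGGGGGKGG
GGGGKKGGG
GGGGKKGGG
GGGGGGGGG
GGGGGGGGG
After op 2 fill(5,5,R) [46 cells changed]:
RRRRYYYRR
RRRRRRKRR
RRRRKKRRR
RRRRKKRRR
RRRRRRRRR
RRRRRRRRR
After op 3 fill(4,6,B) [46 cells changed]:
BBBBYYYBB
BBBBBBKBB
BBBBKKBBB
BBBBKKBBB
BBBBBBBBB
BBBBBBBBB

Answer: BBBBYYYBB
BBBBBBKBB
BBBBKKBBB
BBBBKKBBB
BBBBBBBBB
BBBBBBBBB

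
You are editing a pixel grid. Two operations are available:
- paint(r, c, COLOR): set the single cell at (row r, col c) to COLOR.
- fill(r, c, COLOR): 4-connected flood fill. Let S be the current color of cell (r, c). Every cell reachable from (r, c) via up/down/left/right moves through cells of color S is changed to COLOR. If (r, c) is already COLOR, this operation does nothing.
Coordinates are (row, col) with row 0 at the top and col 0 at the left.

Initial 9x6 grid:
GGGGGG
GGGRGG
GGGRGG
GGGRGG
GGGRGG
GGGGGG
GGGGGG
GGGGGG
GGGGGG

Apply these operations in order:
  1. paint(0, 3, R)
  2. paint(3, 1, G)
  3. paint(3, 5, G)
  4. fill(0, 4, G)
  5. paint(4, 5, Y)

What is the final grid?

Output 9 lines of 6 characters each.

Answer: GGGRGG
GGGRGG
GGGRGG
GGGRGG
GGGRGY
GGGGGG
GGGGGG
GGGGGG
GGGGGG

Derivation:
After op 1 paint(0,3,R):
GGGRGG
GGGRGG
GGGRGG
GGGRGG
GGGRGG
GGGGGG
GGGGGG
GGGGGG
GGGGGG
After op 2 paint(3,1,G):
GGGRGG
GGGRGG
GGGRGG
GGGRGG
GGGRGG
GGGGGG
GGGGGG
GGGGGG
GGGGGG
After op 3 paint(3,5,G):
GGGRGG
GGGRGG
GGGRGG
GGGRGG
GGGRGG
GGGGGG
GGGGGG
GGGGGG
GGGGGG
After op 4 fill(0,4,G) [0 cells changed]:
GGGRGG
GGGRGG
GGGRGG
GGGRGG
GGGRGG
GGGGGG
GGGGGG
GGGGGG
GGGGGG
After op 5 paint(4,5,Y):
GGGRGG
GGGRGG
GGGRGG
GGGRGG
GGGRGY
GGGGGG
GGGGGG
GGGGGG
GGGGGG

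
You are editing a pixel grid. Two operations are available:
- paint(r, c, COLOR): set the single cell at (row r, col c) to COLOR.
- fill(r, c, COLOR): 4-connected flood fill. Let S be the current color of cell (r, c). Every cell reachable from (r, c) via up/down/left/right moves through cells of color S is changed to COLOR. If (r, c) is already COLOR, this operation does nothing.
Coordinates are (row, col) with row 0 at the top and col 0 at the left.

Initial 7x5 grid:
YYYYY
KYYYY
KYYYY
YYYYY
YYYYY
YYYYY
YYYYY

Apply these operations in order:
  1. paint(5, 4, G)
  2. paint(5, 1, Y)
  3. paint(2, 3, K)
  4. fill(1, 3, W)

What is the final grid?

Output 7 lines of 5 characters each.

After op 1 paint(5,4,G):
YYYYY
KYYYY
KYYYY
YYYYY
YYYYY
YYYYG
YYYYY
After op 2 paint(5,1,Y):
YYYYY
KYYYY
KYYYY
YYYYY
YYYYY
YYYYG
YYYYY
After op 3 paint(2,3,K):
YYYYY
KYYYY
KYYKY
YYYYY
YYYYY
YYYYG
YYYYY
After op 4 fill(1,3,W) [31 cells changed]:
WWWWW
KWWWW
KWWKW
WWWWW
WWWWW
WWWWG
WWWWW

Answer: WWWWW
KWWWW
KWWKW
WWWWW
WWWWW
WWWWG
WWWWW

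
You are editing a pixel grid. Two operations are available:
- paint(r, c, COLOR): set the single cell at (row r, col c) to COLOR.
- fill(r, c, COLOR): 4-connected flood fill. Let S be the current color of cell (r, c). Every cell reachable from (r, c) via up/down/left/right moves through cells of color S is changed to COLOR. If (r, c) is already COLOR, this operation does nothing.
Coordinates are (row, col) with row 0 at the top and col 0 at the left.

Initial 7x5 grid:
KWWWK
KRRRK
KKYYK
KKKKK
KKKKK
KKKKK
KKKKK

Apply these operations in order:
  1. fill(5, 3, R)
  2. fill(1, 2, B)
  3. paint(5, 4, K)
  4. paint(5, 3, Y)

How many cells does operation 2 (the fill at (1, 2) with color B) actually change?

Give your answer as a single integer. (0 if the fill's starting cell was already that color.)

After op 1 fill(5,3,R) [27 cells changed]:
RWWWR
RRRRR
RRYYR
RRRRR
RRRRR
RRRRR
RRRRR
After op 2 fill(1,2,B) [30 cells changed]:
BWWWB
BBBBB
BBYYB
BBBBB
BBBBB
BBBBB
BBBBB

Answer: 30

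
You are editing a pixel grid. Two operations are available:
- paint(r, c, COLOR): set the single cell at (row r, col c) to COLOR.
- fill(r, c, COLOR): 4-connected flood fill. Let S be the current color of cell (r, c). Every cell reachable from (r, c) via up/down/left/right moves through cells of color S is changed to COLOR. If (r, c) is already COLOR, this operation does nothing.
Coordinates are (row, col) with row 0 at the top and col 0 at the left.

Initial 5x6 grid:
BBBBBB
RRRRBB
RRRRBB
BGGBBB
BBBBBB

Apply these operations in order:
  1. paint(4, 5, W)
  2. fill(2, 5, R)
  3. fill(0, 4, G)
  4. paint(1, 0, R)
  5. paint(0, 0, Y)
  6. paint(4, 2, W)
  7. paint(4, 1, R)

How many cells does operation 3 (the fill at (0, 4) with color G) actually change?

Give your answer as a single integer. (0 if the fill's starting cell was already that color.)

After op 1 paint(4,5,W):
BBBBBB
RRRRBB
RRRRBB
BGGBBB
BBBBBW
After op 2 fill(2,5,R) [19 cells changed]:
RRRRRR
RRRRRR
RRRRRR
RGGRRR
RRRRRW
After op 3 fill(0,4,G) [27 cells changed]:
GGGGGG
GGGGGG
GGGGGG
GGGGGG
GGGGGW

Answer: 27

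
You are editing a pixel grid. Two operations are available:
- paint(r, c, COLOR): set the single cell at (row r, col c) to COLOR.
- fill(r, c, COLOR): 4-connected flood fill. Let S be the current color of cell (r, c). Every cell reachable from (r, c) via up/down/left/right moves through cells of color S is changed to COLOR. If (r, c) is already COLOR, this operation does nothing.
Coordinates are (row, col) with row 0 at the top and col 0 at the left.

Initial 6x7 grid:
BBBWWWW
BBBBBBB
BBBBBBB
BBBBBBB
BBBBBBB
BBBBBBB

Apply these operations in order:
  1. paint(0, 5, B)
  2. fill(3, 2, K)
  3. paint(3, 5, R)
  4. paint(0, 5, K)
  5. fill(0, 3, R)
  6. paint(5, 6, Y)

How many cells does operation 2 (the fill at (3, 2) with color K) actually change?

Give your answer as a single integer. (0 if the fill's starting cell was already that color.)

Answer: 39

Derivation:
After op 1 paint(0,5,B):
BBBWWBW
BBBBBBB
BBBBBBB
BBBBBBB
BBBBBBB
BBBBBBB
After op 2 fill(3,2,K) [39 cells changed]:
KKKWWKW
KKKKKKK
KKKKKKK
KKKKKKK
KKKKKKK
KKKKKKK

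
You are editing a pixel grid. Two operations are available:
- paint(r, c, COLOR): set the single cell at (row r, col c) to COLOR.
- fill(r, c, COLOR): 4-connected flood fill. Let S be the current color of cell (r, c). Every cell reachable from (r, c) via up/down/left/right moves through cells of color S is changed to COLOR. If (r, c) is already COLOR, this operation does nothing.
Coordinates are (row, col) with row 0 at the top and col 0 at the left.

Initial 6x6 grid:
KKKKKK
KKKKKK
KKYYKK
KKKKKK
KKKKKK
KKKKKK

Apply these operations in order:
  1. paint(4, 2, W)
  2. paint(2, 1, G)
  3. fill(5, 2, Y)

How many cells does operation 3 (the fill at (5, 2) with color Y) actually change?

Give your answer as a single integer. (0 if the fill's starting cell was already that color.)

After op 1 paint(4,2,W):
KKKKKK
KKKKKK
KKYYKK
KKKKKK
KKWKKK
KKKKKK
After op 2 paint(2,1,G):
KKKKKK
KKKKKK
KGYYKK
KKKKKK
KKWKKK
KKKKKK
After op 3 fill(5,2,Y) [32 cells changed]:
YYYYYY
YYYYYY
YGYYYY
YYYYYY
YYWYYY
YYYYYY

Answer: 32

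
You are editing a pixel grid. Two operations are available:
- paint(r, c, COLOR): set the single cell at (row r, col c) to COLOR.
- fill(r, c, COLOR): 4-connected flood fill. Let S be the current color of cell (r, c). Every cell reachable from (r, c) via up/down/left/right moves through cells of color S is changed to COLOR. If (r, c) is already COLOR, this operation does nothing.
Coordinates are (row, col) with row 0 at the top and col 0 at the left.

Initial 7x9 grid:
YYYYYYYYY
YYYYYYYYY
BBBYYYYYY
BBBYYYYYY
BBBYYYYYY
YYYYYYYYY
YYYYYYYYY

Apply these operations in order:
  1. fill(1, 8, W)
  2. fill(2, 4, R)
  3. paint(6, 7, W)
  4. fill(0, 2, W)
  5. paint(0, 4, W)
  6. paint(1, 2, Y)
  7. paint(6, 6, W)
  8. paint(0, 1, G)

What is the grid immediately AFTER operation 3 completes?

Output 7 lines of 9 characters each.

Answer: RRRRRRRRR
RRRRRRRRR
BBBRRRRRR
BBBRRRRRR
BBBRRRRRR
RRRRRRRRR
RRRRRRRWR

Derivation:
After op 1 fill(1,8,W) [54 cells changed]:
WWWWWWWWW
WWWWWWWWW
BBBWWWWWW
BBBWWWWWW
BBBWWWWWW
WWWWWWWWW
WWWWWWWWW
After op 2 fill(2,4,R) [54 cells changed]:
RRRRRRRRR
RRRRRRRRR
BBBRRRRRR
BBBRRRRRR
BBBRRRRRR
RRRRRRRRR
RRRRRRRRR
After op 3 paint(6,7,W):
RRRRRRRRR
RRRRRRRRR
BBBRRRRRR
BBBRRRRRR
BBBRRRRRR
RRRRRRRRR
RRRRRRRWR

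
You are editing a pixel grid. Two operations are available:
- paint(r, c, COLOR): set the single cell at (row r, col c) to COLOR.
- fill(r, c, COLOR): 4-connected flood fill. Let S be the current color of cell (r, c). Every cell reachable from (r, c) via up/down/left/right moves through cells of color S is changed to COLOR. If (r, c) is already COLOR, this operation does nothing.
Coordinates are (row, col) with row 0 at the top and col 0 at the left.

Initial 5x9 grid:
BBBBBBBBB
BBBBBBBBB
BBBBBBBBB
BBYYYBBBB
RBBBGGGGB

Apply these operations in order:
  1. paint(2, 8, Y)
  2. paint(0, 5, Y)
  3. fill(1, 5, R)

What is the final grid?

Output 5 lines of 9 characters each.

Answer: RRRRRYRRR
RRRRRRRRR
RRRRRRRRY
RRYYYRRRR
RRRRGGGGR

Derivation:
After op 1 paint(2,8,Y):
BBBBBBBBB
BBBBBBBBB
BBBBBBBBY
BBYYYBBBB
RBBBGGGGB
After op 2 paint(0,5,Y):
BBBBBYBBB
BBBBBBBBB
BBBBBBBBY
BBYYYBBBB
RBBBGGGGB
After op 3 fill(1,5,R) [35 cells changed]:
RRRRRYRRR
RRRRRRRRR
RRRRRRRRY
RRYYYRRRR
RRRRGGGGR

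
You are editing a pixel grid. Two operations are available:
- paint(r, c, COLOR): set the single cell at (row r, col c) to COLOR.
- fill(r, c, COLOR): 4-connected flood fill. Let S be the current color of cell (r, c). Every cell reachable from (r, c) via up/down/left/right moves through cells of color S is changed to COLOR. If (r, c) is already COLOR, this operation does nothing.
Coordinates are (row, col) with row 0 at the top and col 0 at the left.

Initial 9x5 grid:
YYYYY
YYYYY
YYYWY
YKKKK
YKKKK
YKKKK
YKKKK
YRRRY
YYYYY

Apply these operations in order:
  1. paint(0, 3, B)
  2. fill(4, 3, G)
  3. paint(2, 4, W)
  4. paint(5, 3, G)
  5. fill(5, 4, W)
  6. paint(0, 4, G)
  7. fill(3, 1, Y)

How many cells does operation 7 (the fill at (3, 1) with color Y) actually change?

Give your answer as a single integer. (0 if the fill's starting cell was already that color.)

Answer: 18

Derivation:
After op 1 paint(0,3,B):
YYYBY
YYYYY
YYYWY
YKKKK
YKKKK
YKKKK
YKKKK
YRRRY
YYYYY
After op 2 fill(4,3,G) [16 cells changed]:
YYYBY
YYYYY
YYYWY
YGGGG
YGGGG
YGGGG
YGGGG
YRRRY
YYYYY
After op 3 paint(2,4,W):
YYYBY
YYYYY
YYYWW
YGGGG
YGGGG
YGGGG
YGGGG
YRRRY
YYYYY
After op 4 paint(5,3,G):
YYYBY
YYYYY
YYYWW
YGGGG
YGGGG
YGGGG
YGGGG
YRRRY
YYYYY
After op 5 fill(5,4,W) [16 cells changed]:
YYYBY
YYYYY
YYYWW
YWWWW
YWWWW
YWWWW
YWWWW
YRRRY
YYYYY
After op 6 paint(0,4,G):
YYYBG
YYYYY
YYYWW
YWWWW
YWWWW
YWWWW
YWWWW
YRRRY
YYYYY
After op 7 fill(3,1,Y) [18 cells changed]:
YYYBG
YYYYY
YYYYY
YYYYY
YYYYY
YYYYY
YYYYY
YRRRY
YYYYY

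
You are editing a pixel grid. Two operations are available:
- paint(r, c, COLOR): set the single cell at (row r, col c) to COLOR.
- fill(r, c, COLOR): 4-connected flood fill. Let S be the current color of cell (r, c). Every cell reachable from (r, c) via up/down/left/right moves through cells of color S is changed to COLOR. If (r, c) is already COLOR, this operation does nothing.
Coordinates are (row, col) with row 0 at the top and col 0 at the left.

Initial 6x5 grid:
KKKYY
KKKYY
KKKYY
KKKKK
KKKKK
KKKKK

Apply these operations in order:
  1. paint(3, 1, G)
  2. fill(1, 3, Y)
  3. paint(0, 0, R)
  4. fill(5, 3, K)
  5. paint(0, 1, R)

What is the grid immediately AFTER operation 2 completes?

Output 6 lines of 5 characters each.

Answer: KKKYY
KKKYY
KKKYY
KGKKK
KKKKK
KKKKK

Derivation:
After op 1 paint(3,1,G):
KKKYY
KKKYY
KKKYY
KGKKK
KKKKK
KKKKK
After op 2 fill(1,3,Y) [0 cells changed]:
KKKYY
KKKYY
KKKYY
KGKKK
KKKKK
KKKKK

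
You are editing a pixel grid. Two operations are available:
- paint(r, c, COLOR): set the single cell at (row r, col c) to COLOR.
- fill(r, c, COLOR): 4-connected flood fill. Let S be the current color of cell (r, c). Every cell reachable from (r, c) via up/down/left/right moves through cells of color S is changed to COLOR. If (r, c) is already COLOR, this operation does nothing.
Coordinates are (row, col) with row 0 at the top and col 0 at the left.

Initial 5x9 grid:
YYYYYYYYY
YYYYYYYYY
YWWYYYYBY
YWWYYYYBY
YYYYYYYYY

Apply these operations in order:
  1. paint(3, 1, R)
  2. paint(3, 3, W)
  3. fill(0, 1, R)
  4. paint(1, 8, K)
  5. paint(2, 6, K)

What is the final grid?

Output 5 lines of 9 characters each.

After op 1 paint(3,1,R):
YYYYYYYYY
YYYYYYYYY
YWWYYYYBY
YRWYYYYBY
YYYYYYYYY
After op 2 paint(3,3,W):
YYYYYYYYY
YYYYYYYYY
YWWYYYYBY
YRWWYYYBY
YYYYYYYYY
After op 3 fill(0,1,R) [38 cells changed]:
RRRRRRRRR
RRRRRRRRR
RWWRRRRBR
RRWWRRRBR
RRRRRRRRR
After op 4 paint(1,8,K):
RRRRRRRRR
RRRRRRRRK
RWWRRRRBR
RRWWRRRBR
RRRRRRRRR
After op 5 paint(2,6,K):
RRRRRRRRR
RRRRRRRRK
RWWRRRKBR
RRWWRRRBR
RRRRRRRRR

Answer: RRRRRRRRR
RRRRRRRRK
RWWRRRKBR
RRWWRRRBR
RRRRRRRRR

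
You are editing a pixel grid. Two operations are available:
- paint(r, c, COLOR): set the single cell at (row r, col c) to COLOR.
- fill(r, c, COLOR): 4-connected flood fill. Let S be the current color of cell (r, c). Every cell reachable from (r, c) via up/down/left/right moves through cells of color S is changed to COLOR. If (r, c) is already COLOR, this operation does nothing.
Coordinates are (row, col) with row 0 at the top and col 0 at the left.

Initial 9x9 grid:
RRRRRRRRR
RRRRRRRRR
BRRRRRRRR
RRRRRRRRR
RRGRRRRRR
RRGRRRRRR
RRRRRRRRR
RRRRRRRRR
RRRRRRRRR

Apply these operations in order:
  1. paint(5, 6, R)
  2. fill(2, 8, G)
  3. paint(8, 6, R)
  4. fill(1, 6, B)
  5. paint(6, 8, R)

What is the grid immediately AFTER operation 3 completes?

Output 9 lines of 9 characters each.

Answer: GGGGGGGGG
GGGGGGGGG
BGGGGGGGG
GGGGGGGGG
GGGGGGGGG
GGGGGGGGG
GGGGGGGGG
GGGGGGGGG
GGGGGGRGG

Derivation:
After op 1 paint(5,6,R):
RRRRRRRRR
RRRRRRRRR
BRRRRRRRR
RRRRRRRRR
RRGRRRRRR
RRGRRRRRR
RRRRRRRRR
RRRRRRRRR
RRRRRRRRR
After op 2 fill(2,8,G) [78 cells changed]:
GGGGGGGGG
GGGGGGGGG
BGGGGGGGG
GGGGGGGGG
GGGGGGGGG
GGGGGGGGG
GGGGGGGGG
GGGGGGGGG
GGGGGGGGG
After op 3 paint(8,6,R):
GGGGGGGGG
GGGGGGGGG
BGGGGGGGG
GGGGGGGGG
GGGGGGGGG
GGGGGGGGG
GGGGGGGGG
GGGGGGGGG
GGGGGGRGG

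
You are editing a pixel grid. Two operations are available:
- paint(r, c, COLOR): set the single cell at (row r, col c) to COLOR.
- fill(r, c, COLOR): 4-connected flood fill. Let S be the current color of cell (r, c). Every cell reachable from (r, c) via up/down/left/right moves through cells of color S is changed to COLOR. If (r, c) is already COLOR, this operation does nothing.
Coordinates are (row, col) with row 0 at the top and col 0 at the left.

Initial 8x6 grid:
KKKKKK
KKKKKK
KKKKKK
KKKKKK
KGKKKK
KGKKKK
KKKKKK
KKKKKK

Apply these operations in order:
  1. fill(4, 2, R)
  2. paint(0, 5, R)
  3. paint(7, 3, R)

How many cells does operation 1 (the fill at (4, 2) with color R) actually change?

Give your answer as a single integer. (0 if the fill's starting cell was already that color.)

After op 1 fill(4,2,R) [46 cells changed]:
RRRRRR
RRRRRR
RRRRRR
RRRRRR
RGRRRR
RGRRRR
RRRRRR
RRRRRR

Answer: 46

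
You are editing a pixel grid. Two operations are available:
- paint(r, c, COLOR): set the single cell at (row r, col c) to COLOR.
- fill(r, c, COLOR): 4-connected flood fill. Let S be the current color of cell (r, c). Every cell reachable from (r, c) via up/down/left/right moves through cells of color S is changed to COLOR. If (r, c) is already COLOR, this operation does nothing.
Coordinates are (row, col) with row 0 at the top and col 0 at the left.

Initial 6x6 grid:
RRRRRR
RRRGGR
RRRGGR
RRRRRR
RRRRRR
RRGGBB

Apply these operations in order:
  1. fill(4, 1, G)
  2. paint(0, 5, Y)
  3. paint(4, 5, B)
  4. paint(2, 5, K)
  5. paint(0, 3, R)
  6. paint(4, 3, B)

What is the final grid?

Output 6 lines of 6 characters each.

Answer: GGGRGY
GGGGGG
GGGGGK
GGGGGG
GGGBGB
GGGGBB

Derivation:
After op 1 fill(4,1,G) [28 cells changed]:
GGGGGG
GGGGGG
GGGGGG
GGGGGG
GGGGGG
GGGGBB
After op 2 paint(0,5,Y):
GGGGGY
GGGGGG
GGGGGG
GGGGGG
GGGGGG
GGGGBB
After op 3 paint(4,5,B):
GGGGGY
GGGGGG
GGGGGG
GGGGGG
GGGGGB
GGGGBB
After op 4 paint(2,5,K):
GGGGGY
GGGGGG
GGGGGK
GGGGGG
GGGGGB
GGGGBB
After op 5 paint(0,3,R):
GGGRGY
GGGGGG
GGGGGK
GGGGGG
GGGGGB
GGGGBB
After op 6 paint(4,3,B):
GGGRGY
GGGGGG
GGGGGK
GGGGGG
GGGBGB
GGGGBB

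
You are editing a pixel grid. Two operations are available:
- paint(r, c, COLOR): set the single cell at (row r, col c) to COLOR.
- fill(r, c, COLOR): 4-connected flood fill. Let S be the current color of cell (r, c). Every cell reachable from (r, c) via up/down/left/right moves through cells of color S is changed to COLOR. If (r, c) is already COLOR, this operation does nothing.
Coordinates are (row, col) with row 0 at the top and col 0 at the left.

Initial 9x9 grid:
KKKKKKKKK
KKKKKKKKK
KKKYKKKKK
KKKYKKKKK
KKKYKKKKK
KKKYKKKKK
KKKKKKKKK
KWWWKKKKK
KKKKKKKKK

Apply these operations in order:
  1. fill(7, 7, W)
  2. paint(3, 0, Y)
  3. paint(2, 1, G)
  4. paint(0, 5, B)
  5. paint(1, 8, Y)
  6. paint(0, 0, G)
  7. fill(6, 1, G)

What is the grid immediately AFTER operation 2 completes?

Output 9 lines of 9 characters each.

Answer: WWWWWWWWW
WWWWWWWWW
WWWYWWWWW
YWWYWWWWW
WWWYWWWWW
WWWYWWWWW
WWWWWWWWW
WWWWWWWWW
WWWWWWWWW

Derivation:
After op 1 fill(7,7,W) [74 cells changed]:
WWWWWWWWW
WWWWWWWWW
WWWYWWWWW
WWWYWWWWW
WWWYWWWWW
WWWYWWWWW
WWWWWWWWW
WWWWWWWWW
WWWWWWWWW
After op 2 paint(3,0,Y):
WWWWWWWWW
WWWWWWWWW
WWWYWWWWW
YWWYWWWWW
WWWYWWWWW
WWWYWWWWW
WWWWWWWWW
WWWWWWWWW
WWWWWWWWW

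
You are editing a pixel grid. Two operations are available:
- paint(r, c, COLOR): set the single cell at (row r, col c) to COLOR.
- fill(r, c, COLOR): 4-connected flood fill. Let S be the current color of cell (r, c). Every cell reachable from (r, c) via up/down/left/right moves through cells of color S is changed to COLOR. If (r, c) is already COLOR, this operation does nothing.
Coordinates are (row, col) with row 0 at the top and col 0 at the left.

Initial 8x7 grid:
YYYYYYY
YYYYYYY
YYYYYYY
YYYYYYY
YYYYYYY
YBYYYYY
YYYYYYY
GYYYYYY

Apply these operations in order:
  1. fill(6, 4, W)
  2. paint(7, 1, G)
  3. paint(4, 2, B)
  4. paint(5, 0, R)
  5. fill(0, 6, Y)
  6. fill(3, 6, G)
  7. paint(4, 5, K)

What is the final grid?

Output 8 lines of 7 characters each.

After op 1 fill(6,4,W) [54 cells changed]:
WWWWWWW
WWWWWWW
WWWWWWW
WWWWWWW
WWWWWWW
WBWWWWW
WWWWWWW
GWWWWWW
After op 2 paint(7,1,G):
WWWWWWW
WWWWWWW
WWWWWWW
WWWWWWW
WWWWWWW
WBWWWWW
WWWWWWW
GGWWWWW
After op 3 paint(4,2,B):
WWWWWWW
WWWWWWW
WWWWWWW
WWWWWWW
WWBWWWW
WBWWWWW
WWWWWWW
GGWWWWW
After op 4 paint(5,0,R):
WWWWWWW
WWWWWWW
WWWWWWW
WWWWWWW
WWBWWWW
RBWWWWW
WWWWWWW
GGWWWWW
After op 5 fill(0,6,Y) [51 cells changed]:
YYYYYYY
YYYYYYY
YYYYYYY
YYYYYYY
YYBYYYY
RBYYYYY
YYYYYYY
GGYYYYY
After op 6 fill(3,6,G) [51 cells changed]:
GGGGGGG
GGGGGGG
GGGGGGG
GGGGGGG
GGBGGGG
RBGGGGG
GGGGGGG
GGGGGGG
After op 7 paint(4,5,K):
GGGGGGG
GGGGGGG
GGGGGGG
GGGGGGG
GGBGGKG
RBGGGGG
GGGGGGG
GGGGGGG

Answer: GGGGGGG
GGGGGGG
GGGGGGG
GGGGGGG
GGBGGKG
RBGGGGG
GGGGGGG
GGGGGGG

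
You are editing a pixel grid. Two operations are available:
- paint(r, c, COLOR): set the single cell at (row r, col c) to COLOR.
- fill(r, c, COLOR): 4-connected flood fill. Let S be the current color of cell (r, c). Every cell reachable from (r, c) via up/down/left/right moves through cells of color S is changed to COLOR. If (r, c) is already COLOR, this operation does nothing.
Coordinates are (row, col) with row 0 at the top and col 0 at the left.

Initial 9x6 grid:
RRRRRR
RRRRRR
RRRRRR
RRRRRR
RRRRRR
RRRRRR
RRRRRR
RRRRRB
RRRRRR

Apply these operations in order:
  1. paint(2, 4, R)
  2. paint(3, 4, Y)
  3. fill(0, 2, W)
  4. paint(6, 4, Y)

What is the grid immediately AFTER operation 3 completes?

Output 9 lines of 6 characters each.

After op 1 paint(2,4,R):
RRRRRR
RRRRRR
RRRRRR
RRRRRR
RRRRRR
RRRRRR
RRRRRR
RRRRRB
RRRRRR
After op 2 paint(3,4,Y):
RRRRRR
RRRRRR
RRRRRR
RRRRYR
RRRRRR
RRRRRR
RRRRRR
RRRRRB
RRRRRR
After op 3 fill(0,2,W) [52 cells changed]:
WWWWWW
WWWWWW
WWWWWW
WWWWYW
WWWWWW
WWWWWW
WWWWWW
WWWWWB
WWWWWW

Answer: WWWWWW
WWWWWW
WWWWWW
WWWWYW
WWWWWW
WWWWWW
WWWWWW
WWWWWB
WWWWWW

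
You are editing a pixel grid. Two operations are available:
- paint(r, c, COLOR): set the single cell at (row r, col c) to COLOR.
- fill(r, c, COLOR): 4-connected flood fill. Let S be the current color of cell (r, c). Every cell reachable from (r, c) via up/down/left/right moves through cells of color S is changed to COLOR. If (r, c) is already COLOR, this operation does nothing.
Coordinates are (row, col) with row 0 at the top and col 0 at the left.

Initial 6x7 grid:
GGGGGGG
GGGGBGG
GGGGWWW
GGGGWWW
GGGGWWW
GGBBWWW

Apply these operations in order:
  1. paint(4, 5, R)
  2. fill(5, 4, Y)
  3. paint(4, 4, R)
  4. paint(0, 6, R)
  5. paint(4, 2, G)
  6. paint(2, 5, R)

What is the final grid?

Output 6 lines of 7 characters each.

Answer: GGGGGGR
GGGGBGG
GGGGYRY
GGGGYYY
GGGGRRY
GGBBYYY

Derivation:
After op 1 paint(4,5,R):
GGGGGGG
GGGGBGG
GGGGWWW
GGGGWWW
GGGGWRW
GGBBWWW
After op 2 fill(5,4,Y) [11 cells changed]:
GGGGGGG
GGGGBGG
GGGGYYY
GGGGYYY
GGGGYRY
GGBBYYY
After op 3 paint(4,4,R):
GGGGGGG
GGGGBGG
GGGGYYY
GGGGYYY
GGGGRRY
GGBBYYY
After op 4 paint(0,6,R):
GGGGGGR
GGGGBGG
GGGGYYY
GGGGYYY
GGGGRRY
GGBBYYY
After op 5 paint(4,2,G):
GGGGGGR
GGGGBGG
GGGGYYY
GGGGYYY
GGGGRRY
GGBBYYY
After op 6 paint(2,5,R):
GGGGGGR
GGGGBGG
GGGGYRY
GGGGYYY
GGGGRRY
GGBBYYY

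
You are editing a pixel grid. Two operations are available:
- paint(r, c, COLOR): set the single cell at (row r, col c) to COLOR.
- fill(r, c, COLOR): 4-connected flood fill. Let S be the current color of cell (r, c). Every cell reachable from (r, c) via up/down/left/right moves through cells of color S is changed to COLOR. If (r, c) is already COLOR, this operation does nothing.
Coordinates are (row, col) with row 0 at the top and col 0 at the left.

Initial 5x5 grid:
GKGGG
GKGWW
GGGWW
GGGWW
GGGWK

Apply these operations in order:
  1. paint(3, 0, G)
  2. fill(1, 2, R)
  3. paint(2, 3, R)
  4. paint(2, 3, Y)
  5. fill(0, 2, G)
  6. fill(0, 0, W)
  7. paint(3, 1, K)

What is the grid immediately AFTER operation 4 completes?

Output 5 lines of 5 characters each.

Answer: RKRRR
RKRWW
RRRYW
RRRWW
RRRWK

Derivation:
After op 1 paint(3,0,G):
GKGGG
GKGWW
GGGWW
GGGWW
GGGWK
After op 2 fill(1,2,R) [15 cells changed]:
RKRRR
RKRWW
RRRWW
RRRWW
RRRWK
After op 3 paint(2,3,R):
RKRRR
RKRWW
RRRRW
RRRWW
RRRWK
After op 4 paint(2,3,Y):
RKRRR
RKRWW
RRRYW
RRRWW
RRRWK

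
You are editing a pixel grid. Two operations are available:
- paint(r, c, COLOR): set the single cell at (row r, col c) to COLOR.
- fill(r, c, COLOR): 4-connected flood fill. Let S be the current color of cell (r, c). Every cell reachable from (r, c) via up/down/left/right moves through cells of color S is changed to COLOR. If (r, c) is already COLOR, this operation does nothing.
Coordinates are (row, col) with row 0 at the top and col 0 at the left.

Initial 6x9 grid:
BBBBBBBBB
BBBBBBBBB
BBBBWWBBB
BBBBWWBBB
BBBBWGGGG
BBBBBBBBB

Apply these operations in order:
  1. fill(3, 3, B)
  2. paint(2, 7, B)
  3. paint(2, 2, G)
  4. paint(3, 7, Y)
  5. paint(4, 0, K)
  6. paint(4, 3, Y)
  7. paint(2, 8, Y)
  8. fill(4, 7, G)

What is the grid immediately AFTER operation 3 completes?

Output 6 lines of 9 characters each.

Answer: BBBBBBBBB
BBBBBBBBB
BBGBWWBBB
BBBBWWBBB
BBBBWGGGG
BBBBBBBBB

Derivation:
After op 1 fill(3,3,B) [0 cells changed]:
BBBBBBBBB
BBBBBBBBB
BBBBWWBBB
BBBBWWBBB
BBBBWGGGG
BBBBBBBBB
After op 2 paint(2,7,B):
BBBBBBBBB
BBBBBBBBB
BBBBWWBBB
BBBBWWBBB
BBBBWGGGG
BBBBBBBBB
After op 3 paint(2,2,G):
BBBBBBBBB
BBBBBBBBB
BBGBWWBBB
BBBBWWBBB
BBBBWGGGG
BBBBBBBBB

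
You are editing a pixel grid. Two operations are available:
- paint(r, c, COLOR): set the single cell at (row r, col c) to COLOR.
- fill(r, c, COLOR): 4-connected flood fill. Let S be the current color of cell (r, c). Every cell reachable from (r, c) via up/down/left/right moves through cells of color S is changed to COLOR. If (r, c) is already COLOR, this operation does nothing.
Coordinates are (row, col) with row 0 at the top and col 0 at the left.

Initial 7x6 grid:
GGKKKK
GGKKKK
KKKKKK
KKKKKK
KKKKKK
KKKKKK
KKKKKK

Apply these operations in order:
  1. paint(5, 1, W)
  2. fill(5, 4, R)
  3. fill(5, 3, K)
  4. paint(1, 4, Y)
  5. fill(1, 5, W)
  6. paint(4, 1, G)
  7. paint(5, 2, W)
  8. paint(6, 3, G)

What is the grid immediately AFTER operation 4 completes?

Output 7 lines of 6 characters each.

After op 1 paint(5,1,W):
GGKKKK
GGKKKK
KKKKKK
KKKKKK
KKKKKK
KWKKKK
KKKKKK
After op 2 fill(5,4,R) [37 cells changed]:
GGRRRR
GGRRRR
RRRRRR
RRRRRR
RRRRRR
RWRRRR
RRRRRR
After op 3 fill(5,3,K) [37 cells changed]:
GGKKKK
GGKKKK
KKKKKK
KKKKKK
KKKKKK
KWKKKK
KKKKKK
After op 4 paint(1,4,Y):
GGKKKK
GGKKYK
KKKKKK
KKKKKK
KKKKKK
KWKKKK
KKKKKK

Answer: GGKKKK
GGKKYK
KKKKKK
KKKKKK
KKKKKK
KWKKKK
KKKKKK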